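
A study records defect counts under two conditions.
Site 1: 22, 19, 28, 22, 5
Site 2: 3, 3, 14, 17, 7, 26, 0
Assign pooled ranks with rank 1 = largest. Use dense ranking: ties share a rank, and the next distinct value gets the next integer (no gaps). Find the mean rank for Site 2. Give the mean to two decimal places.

Sorted (descending): 28, 26, 22, 22, 19, 17, 14, 7, 5, 3, 3, 0
The 2 values of 22 share dense rank 3.
The 2 values of 3 share dense rank 9.
Remaining distinct values take the next consecutive integers.
Site 2 values → pooled ranks: 3→9, 3→9, 14→6, 17→5, 7→7, 26→2, 0→10
Mean rank = (9 + 9 + 6 + 5 + 7 + 2 + 10) / 7 = 6.86

6.86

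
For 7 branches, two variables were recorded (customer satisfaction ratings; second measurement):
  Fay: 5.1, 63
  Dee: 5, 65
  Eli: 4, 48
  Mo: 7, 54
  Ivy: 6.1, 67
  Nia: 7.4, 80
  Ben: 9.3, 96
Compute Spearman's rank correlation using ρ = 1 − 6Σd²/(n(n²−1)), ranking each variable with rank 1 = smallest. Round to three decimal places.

Ranks of variable 1: 3, 2, 1, 5, 4, 6, 7
Ranks of variable 2: 3, 4, 1, 2, 5, 6, 7
d = r₁ − r₂: 0, -2, 0, 3, -1, 0, 0
d²: 0, 4, 0, 9, 1, 0, 0; Σd² = 14
ρ = 1 − 6·14/(7·48) = 1 − 84/336 = 0.750

0.750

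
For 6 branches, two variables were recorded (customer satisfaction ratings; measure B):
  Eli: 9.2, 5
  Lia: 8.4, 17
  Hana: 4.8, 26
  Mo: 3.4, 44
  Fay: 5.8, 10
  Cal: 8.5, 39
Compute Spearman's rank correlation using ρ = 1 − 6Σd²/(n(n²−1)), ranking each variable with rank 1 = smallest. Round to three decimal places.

Ranks of variable 1: 6, 4, 2, 1, 3, 5
Ranks of variable 2: 1, 3, 4, 6, 2, 5
d = r₁ − r₂: 5, 1, -2, -5, 1, 0
d²: 25, 1, 4, 25, 1, 0; Σd² = 56
ρ = 1 − 6·56/(6·35) = 1 − 336/210 = -0.600

-0.600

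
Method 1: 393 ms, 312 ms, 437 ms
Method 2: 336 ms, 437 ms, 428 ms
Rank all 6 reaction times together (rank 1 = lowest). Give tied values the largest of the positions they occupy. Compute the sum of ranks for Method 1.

Sorted (ascending): 312, 336, 393, 428, 437, 437
The 2 values of 437 occupy positions 5–6 → each gets rank 6.
Method 1 values → pooled ranks: 393→3, 312→1, 437→6
Rank sum = 3 + 1 + 6 = 10

10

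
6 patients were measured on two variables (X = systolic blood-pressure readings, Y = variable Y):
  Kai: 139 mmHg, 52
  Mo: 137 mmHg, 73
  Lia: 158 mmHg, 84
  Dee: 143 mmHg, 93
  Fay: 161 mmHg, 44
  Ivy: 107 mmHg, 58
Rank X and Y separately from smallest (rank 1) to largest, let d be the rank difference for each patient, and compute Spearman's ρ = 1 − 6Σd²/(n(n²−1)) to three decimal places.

-0.086

Ranks of variable 1: 3, 2, 5, 4, 6, 1
Ranks of variable 2: 2, 4, 5, 6, 1, 3
d = r₁ − r₂: 1, -2, 0, -2, 5, -2
d²: 1, 4, 0, 4, 25, 4; Σd² = 38
ρ = 1 − 6·38/(6·35) = 1 − 228/210 = -0.086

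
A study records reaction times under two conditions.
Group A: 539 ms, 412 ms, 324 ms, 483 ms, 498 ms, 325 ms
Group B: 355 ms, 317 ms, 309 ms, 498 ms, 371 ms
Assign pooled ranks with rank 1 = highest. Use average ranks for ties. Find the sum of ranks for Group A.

29.5

Sorted (descending): 539, 498, 498, 483, 412, 371, 355, 325, 324, 317, 309
The 2 values of 498 occupy positions 2–3 → average rank (2+3)/2 = 2.5.
Group A values → pooled ranks: 539→1, 412→5, 324→9, 483→4, 498→2.5, 325→8
Rank sum = 1 + 5 + 9 + 4 + 2.5 + 8 = 29.5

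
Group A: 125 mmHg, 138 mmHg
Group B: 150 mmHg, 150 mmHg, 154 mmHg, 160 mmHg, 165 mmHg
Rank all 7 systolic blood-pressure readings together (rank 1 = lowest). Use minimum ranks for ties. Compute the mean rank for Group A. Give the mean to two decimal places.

Sorted (ascending): 125, 138, 150, 150, 154, 160, 165
The 2 values of 150 occupy positions 3–4 → each gets rank 3.
Group A values → pooled ranks: 125→1, 138→2
Mean rank = (1 + 2) / 2 = 1.50

1.50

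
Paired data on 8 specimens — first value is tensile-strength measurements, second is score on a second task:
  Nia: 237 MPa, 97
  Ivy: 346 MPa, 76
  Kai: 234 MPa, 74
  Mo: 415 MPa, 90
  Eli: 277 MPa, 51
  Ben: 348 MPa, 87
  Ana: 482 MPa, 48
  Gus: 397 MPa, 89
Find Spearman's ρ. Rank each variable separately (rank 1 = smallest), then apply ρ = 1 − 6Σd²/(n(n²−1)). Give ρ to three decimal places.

Ranks of variable 1: 2, 4, 1, 7, 3, 5, 8, 6
Ranks of variable 2: 8, 4, 3, 7, 2, 5, 1, 6
d = r₁ − r₂: -6, 0, -2, 0, 1, 0, 7, 0
d²: 36, 0, 4, 0, 1, 0, 49, 0; Σd² = 90
ρ = 1 − 6·90/(8·63) = 1 − 540/504 = -0.071

-0.071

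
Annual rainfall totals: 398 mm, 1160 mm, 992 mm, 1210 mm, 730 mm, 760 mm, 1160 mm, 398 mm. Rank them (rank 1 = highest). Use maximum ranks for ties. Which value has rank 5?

Sorted (descending): 1210, 1160, 1160, 992, 760, 730, 398, 398
The 2 values of 1160 occupy positions 2–3 → each gets rank 3.
The 2 values of 398 occupy positions 7–8 → each gets rank 8.
Rank 5 → value 760.

760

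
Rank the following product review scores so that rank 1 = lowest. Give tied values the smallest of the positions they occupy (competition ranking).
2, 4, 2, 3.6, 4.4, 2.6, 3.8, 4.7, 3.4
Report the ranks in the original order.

1, 7, 1, 5, 8, 3, 6, 9, 4

Sorted (ascending): 2, 2, 2.6, 3.4, 3.6, 3.8, 4, 4.4, 4.7
The 2 values of 2 occupy positions 1–2 → each gets rank 1.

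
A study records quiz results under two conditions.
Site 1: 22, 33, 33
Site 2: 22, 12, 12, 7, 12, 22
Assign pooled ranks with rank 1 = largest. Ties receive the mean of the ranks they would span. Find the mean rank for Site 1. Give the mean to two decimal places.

2.33

Sorted (descending): 33, 33, 22, 22, 22, 12, 12, 12, 7
The 2 values of 33 occupy positions 1–2 → average rank (1+2)/2 = 1.5.
The 3 values of 22 occupy positions 3–5 → average rank 4.
The 3 values of 12 occupy positions 6–8 → average rank 7.
Site 1 values → pooled ranks: 22→4, 33→1.5, 33→1.5
Mean rank = (4 + 1.5 + 1.5) / 3 = 2.33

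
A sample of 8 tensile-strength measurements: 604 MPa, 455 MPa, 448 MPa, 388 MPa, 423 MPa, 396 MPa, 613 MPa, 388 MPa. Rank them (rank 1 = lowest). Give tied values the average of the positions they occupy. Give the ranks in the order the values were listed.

7, 6, 5, 1.5, 4, 3, 8, 1.5

Sorted (ascending): 388, 388, 396, 423, 448, 455, 604, 613
The 2 values of 388 occupy positions 1–2 → average rank (1+2)/2 = 1.5.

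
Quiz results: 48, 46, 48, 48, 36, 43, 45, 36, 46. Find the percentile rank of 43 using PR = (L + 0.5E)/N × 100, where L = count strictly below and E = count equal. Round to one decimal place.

27.8

N = 9.
Strictly below 43: 2. Equal to 43: 1.
PR = (2 + 0.5·1)/9 × 100 = 27.8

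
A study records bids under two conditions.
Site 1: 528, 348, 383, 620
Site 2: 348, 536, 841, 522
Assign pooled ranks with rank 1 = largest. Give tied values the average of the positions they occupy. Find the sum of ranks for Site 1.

Sorted (descending): 841, 620, 536, 528, 522, 383, 348, 348
The 2 values of 348 occupy positions 7–8 → average rank (7+8)/2 = 7.5.
Site 1 values → pooled ranks: 528→4, 348→7.5, 383→6, 620→2
Rank sum = 4 + 7.5 + 6 + 2 = 19.5

19.5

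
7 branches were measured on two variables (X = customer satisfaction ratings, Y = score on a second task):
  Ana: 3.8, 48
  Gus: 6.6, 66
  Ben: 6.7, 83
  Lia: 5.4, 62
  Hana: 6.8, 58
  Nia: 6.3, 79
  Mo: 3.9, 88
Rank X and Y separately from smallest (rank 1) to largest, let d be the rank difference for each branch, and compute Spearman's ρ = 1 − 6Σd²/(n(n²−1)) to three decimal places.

0.071

Ranks of variable 1: 1, 5, 6, 3, 7, 4, 2
Ranks of variable 2: 1, 4, 6, 3, 2, 5, 7
d = r₁ − r₂: 0, 1, 0, 0, 5, -1, -5
d²: 0, 1, 0, 0, 25, 1, 25; Σd² = 52
ρ = 1 − 6·52/(7·48) = 1 − 312/336 = 0.071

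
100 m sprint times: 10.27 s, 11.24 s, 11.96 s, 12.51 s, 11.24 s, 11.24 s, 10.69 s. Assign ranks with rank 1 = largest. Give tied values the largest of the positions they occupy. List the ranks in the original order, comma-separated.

Sorted (descending): 12.51, 11.96, 11.24, 11.24, 11.24, 10.69, 10.27
The 3 values of 11.24 occupy positions 3–5 → each gets rank 5.

7, 5, 2, 1, 5, 5, 6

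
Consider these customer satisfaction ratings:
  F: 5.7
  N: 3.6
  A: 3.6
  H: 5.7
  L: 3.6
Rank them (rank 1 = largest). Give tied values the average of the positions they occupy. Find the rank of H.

Sorted (descending): 5.7, 5.7, 3.6, 3.6, 3.6
The 2 values of 5.7 occupy positions 1–2 → average rank (1+2)/2 = 1.5.
The 3 values of 3.6 occupy positions 3–5 → average rank 4.
H has value 5.7 → rank 1.5.

1.5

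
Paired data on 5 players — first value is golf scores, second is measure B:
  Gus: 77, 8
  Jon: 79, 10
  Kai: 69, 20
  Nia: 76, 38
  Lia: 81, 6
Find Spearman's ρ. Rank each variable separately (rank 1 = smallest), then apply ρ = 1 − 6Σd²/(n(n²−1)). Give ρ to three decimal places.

Ranks of variable 1: 3, 4, 1, 2, 5
Ranks of variable 2: 2, 3, 4, 5, 1
d = r₁ − r₂: 1, 1, -3, -3, 4
d²: 1, 1, 9, 9, 16; Σd² = 36
ρ = 1 − 6·36/(5·24) = 1 − 216/120 = -0.800

-0.800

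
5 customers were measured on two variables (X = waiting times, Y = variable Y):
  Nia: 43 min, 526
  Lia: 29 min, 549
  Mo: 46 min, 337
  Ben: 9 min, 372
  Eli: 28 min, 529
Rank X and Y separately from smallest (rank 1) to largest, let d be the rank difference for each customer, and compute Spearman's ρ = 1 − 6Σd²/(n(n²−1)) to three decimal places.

Ranks of variable 1: 4, 3, 5, 1, 2
Ranks of variable 2: 3, 5, 1, 2, 4
d = r₁ − r₂: 1, -2, 4, -1, -2
d²: 1, 4, 16, 1, 4; Σd² = 26
ρ = 1 − 6·26/(5·24) = 1 − 156/120 = -0.300

-0.300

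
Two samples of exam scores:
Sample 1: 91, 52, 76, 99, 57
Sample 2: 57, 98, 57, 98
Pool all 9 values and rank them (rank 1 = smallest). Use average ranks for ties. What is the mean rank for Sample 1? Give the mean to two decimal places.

Sorted (ascending): 52, 57, 57, 57, 76, 91, 98, 98, 99
The 3 values of 57 occupy positions 2–4 → average rank 3.
The 2 values of 98 occupy positions 7–8 → average rank (7+8)/2 = 7.5.
Sample 1 values → pooled ranks: 91→6, 52→1, 76→5, 99→9, 57→3
Mean rank = (6 + 1 + 5 + 9 + 3) / 5 = 4.80

4.80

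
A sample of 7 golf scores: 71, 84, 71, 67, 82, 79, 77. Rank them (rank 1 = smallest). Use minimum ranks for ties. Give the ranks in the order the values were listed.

2, 7, 2, 1, 6, 5, 4

Sorted (ascending): 67, 71, 71, 77, 79, 82, 84
The 2 values of 71 occupy positions 2–3 → each gets rank 2.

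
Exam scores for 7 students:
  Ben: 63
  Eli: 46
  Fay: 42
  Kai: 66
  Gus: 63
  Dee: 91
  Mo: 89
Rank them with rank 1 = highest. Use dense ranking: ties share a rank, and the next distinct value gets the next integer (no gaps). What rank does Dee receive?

Sorted (descending): 91, 89, 66, 63, 63, 46, 42
The 2 values of 63 share dense rank 4.
Remaining distinct values take the next consecutive integers.
Dee has value 91 → rank 1.

1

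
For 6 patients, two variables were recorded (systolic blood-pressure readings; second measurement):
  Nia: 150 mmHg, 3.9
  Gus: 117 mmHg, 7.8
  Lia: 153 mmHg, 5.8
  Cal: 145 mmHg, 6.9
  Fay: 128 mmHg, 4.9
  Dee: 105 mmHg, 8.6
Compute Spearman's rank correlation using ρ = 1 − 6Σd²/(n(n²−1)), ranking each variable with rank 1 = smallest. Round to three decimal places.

-0.714

Ranks of variable 1: 5, 2, 6, 4, 3, 1
Ranks of variable 2: 1, 5, 3, 4, 2, 6
d = r₁ − r₂: 4, -3, 3, 0, 1, -5
d²: 16, 9, 9, 0, 1, 25; Σd² = 60
ρ = 1 − 6·60/(6·35) = 1 − 360/210 = -0.714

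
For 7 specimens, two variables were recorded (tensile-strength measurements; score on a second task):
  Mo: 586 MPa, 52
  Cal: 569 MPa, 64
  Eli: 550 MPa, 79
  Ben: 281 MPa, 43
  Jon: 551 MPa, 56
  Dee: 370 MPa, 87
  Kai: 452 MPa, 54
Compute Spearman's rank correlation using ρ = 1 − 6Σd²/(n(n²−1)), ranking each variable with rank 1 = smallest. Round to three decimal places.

Ranks of variable 1: 7, 6, 4, 1, 5, 2, 3
Ranks of variable 2: 2, 5, 6, 1, 4, 7, 3
d = r₁ − r₂: 5, 1, -2, 0, 1, -5, 0
d²: 25, 1, 4, 0, 1, 25, 0; Σd² = 56
ρ = 1 − 6·56/(7·48) = 1 − 336/336 = 0.000

0.000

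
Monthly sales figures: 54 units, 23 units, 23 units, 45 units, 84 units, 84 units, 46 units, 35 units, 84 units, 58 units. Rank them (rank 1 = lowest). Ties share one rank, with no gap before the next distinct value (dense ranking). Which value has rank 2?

35

Sorted (ascending): 23, 23, 35, 45, 46, 54, 58, 84, 84, 84
The 2 values of 23 share dense rank 1.
The 3 values of 84 share dense rank 7.
Remaining distinct values take the next consecutive integers.
Rank 2 → value 35.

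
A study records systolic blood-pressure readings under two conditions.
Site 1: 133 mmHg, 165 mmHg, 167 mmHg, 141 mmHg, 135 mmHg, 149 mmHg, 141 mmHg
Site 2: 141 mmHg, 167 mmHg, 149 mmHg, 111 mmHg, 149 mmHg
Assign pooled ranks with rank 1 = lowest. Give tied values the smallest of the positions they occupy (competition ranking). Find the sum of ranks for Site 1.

Sorted (ascending): 111, 133, 135, 141, 141, 141, 149, 149, 149, 165, 167, 167
The 3 values of 141 occupy positions 4–6 → each gets rank 4.
The 3 values of 149 occupy positions 7–9 → each gets rank 7.
The 2 values of 167 occupy positions 11–12 → each gets rank 11.
Site 1 values → pooled ranks: 133→2, 165→10, 167→11, 141→4, 135→3, 149→7, 141→4
Rank sum = 2 + 10 + 11 + 4 + 3 + 7 + 4 = 41

41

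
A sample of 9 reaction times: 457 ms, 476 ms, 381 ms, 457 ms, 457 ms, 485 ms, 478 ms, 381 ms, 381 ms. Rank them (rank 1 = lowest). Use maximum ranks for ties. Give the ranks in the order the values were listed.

6, 7, 3, 6, 6, 9, 8, 3, 3

Sorted (ascending): 381, 381, 381, 457, 457, 457, 476, 478, 485
The 3 values of 381 occupy positions 1–3 → each gets rank 3.
The 3 values of 457 occupy positions 4–6 → each gets rank 6.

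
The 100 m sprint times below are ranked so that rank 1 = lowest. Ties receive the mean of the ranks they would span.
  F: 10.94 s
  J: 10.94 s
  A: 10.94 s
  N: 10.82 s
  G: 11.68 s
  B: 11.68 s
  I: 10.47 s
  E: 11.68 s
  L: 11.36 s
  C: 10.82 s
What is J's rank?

5

Sorted (ascending): 10.47, 10.82, 10.82, 10.94, 10.94, 10.94, 11.36, 11.68, 11.68, 11.68
The 2 values of 10.82 occupy positions 2–3 → average rank (2+3)/2 = 2.5.
The 3 values of 10.94 occupy positions 4–6 → average rank 5.
The 3 values of 11.68 occupy positions 8–10 → average rank 9.
J has value 10.94 s → rank 5.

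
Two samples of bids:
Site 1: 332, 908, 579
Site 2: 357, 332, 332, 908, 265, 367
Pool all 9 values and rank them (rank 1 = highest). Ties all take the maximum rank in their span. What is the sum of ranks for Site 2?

36

Sorted (descending): 908, 908, 579, 367, 357, 332, 332, 332, 265
The 2 values of 908 occupy positions 1–2 → each gets rank 2.
The 3 values of 332 occupy positions 6–8 → each gets rank 8.
Site 2 values → pooled ranks: 357→5, 332→8, 332→8, 908→2, 265→9, 367→4
Rank sum = 5 + 8 + 8 + 2 + 9 + 4 = 36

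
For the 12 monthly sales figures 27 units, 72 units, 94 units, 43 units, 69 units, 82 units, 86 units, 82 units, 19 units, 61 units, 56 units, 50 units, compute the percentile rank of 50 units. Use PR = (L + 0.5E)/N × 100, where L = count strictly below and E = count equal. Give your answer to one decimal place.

29.2

N = 12.
Strictly below 50: 3. Equal to 50: 1.
PR = (3 + 0.5·1)/12 × 100 = 29.2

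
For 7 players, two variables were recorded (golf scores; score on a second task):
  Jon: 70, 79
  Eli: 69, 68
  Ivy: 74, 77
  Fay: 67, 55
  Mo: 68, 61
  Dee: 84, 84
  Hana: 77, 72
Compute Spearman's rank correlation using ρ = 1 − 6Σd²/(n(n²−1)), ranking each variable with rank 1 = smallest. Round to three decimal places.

Ranks of variable 1: 4, 3, 5, 1, 2, 7, 6
Ranks of variable 2: 6, 3, 5, 1, 2, 7, 4
d = r₁ − r₂: -2, 0, 0, 0, 0, 0, 2
d²: 4, 0, 0, 0, 0, 0, 4; Σd² = 8
ρ = 1 − 6·8/(7·48) = 1 − 48/336 = 0.857

0.857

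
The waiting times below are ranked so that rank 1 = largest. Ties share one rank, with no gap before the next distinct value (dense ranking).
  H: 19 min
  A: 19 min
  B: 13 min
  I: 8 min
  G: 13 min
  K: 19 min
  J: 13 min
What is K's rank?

Sorted (descending): 19, 19, 19, 13, 13, 13, 8
The 3 values of 19 share dense rank 1.
The 3 values of 13 share dense rank 2.
Remaining distinct values take the next consecutive integers.
K has value 19 min → rank 1.

1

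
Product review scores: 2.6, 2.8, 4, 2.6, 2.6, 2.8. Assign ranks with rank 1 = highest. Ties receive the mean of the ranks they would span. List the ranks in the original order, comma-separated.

Sorted (descending): 4, 2.8, 2.8, 2.6, 2.6, 2.6
The 2 values of 2.8 occupy positions 2–3 → average rank (2+3)/2 = 2.5.
The 3 values of 2.6 occupy positions 4–6 → average rank 5.

5, 2.5, 1, 5, 5, 2.5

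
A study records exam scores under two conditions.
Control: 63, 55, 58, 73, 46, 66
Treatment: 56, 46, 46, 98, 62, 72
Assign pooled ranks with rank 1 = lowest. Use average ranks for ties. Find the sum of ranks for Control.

40

Sorted (ascending): 46, 46, 46, 55, 56, 58, 62, 63, 66, 72, 73, 98
The 3 values of 46 occupy positions 1–3 → average rank 2.
Control values → pooled ranks: 63→8, 55→4, 58→6, 73→11, 46→2, 66→9
Rank sum = 8 + 4 + 6 + 11 + 2 + 9 = 40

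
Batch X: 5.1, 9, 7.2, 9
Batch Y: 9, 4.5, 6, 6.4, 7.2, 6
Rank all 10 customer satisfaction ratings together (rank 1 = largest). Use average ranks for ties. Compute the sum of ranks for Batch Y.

37.5

Sorted (descending): 9, 9, 9, 7.2, 7.2, 6.4, 6, 6, 5.1, 4.5
The 3 values of 9 occupy positions 1–3 → average rank 2.
The 2 values of 7.2 occupy positions 4–5 → average rank (4+5)/2 = 4.5.
The 2 values of 6 occupy positions 7–8 → average rank (7+8)/2 = 7.5.
Batch Y values → pooled ranks: 9→2, 4.5→10, 6→7.5, 6.4→6, 7.2→4.5, 6→7.5
Rank sum = 2 + 10 + 7.5 + 6 + 4.5 + 7.5 = 37.5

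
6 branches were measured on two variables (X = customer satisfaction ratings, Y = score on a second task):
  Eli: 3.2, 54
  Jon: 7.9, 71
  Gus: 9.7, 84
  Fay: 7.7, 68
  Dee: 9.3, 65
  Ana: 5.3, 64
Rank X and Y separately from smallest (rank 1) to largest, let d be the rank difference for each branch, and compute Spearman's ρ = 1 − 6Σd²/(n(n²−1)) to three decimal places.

0.829

Ranks of variable 1: 1, 4, 6, 3, 5, 2
Ranks of variable 2: 1, 5, 6, 4, 3, 2
d = r₁ − r₂: 0, -1, 0, -1, 2, 0
d²: 0, 1, 0, 1, 4, 0; Σd² = 6
ρ = 1 − 6·6/(6·35) = 1 − 36/210 = 0.829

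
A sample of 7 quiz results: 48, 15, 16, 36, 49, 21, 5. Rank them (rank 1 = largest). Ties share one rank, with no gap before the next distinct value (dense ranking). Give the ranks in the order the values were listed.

Sorted (descending): 49, 48, 36, 21, 16, 15, 5
No ties — each value takes its position as its rank.

2, 6, 5, 3, 1, 4, 7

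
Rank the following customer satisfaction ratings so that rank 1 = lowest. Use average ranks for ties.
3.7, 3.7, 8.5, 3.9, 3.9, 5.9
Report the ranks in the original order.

Sorted (ascending): 3.7, 3.7, 3.9, 3.9, 5.9, 8.5
The 2 values of 3.7 occupy positions 1–2 → average rank (1+2)/2 = 1.5.
The 2 values of 3.9 occupy positions 3–4 → average rank (3+4)/2 = 3.5.

1.5, 1.5, 6, 3.5, 3.5, 5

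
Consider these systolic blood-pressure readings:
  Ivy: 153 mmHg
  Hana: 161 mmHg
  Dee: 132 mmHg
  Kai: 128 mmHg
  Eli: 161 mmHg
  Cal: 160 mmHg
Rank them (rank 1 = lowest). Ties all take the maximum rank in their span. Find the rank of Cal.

Sorted (ascending): 128, 132, 153, 160, 161, 161
The 2 values of 161 occupy positions 5–6 → each gets rank 6.
Cal has value 160 mmHg → rank 4.

4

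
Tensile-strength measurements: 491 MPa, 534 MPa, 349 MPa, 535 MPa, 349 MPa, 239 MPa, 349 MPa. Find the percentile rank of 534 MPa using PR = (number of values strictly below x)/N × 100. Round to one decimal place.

71.4

N = 7.
Strictly below 534: 5. Equal to 534: 1.
PR = 5/7 × 100 = 71.4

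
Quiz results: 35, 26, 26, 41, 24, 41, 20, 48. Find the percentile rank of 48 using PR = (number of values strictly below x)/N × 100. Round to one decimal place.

87.5

N = 8.
Strictly below 48: 7. Equal to 48: 1.
PR = 7/8 × 100 = 87.5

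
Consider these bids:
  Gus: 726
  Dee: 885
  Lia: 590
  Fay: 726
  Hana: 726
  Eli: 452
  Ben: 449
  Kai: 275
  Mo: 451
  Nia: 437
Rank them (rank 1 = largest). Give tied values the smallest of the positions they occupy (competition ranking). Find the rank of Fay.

Sorted (descending): 885, 726, 726, 726, 590, 452, 451, 449, 437, 275
The 3 values of 726 occupy positions 2–4 → each gets rank 2.
Fay has value 726 → rank 2.

2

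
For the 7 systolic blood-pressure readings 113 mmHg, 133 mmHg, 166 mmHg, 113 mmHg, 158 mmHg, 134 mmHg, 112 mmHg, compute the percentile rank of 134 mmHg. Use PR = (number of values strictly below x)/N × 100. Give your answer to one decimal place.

57.1

N = 7.
Strictly below 134: 4. Equal to 134: 1.
PR = 4/7 × 100 = 57.1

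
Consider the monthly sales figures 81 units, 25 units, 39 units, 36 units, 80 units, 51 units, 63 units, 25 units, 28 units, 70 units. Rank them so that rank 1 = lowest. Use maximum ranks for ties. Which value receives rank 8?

70

Sorted (ascending): 25, 25, 28, 36, 39, 51, 63, 70, 80, 81
The 2 values of 25 occupy positions 1–2 → each gets rank 2.
Rank 8 → value 70.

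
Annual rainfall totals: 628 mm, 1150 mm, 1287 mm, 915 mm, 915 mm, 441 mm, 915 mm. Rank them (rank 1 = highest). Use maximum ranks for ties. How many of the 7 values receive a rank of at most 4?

Sorted (descending): 1287, 1150, 915, 915, 915, 628, 441
The 3 values of 915 occupy positions 3–5 → each gets rank 5.
Ranks ≤ 4: {1, 2} → 2 values.

2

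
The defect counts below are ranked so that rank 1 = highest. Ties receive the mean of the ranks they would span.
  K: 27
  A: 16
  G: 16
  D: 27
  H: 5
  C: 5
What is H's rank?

Sorted (descending): 27, 27, 16, 16, 5, 5
The 2 values of 27 occupy positions 1–2 → average rank (1+2)/2 = 1.5.
The 2 values of 16 occupy positions 3–4 → average rank (3+4)/2 = 3.5.
The 2 values of 5 occupy positions 5–6 → average rank (5+6)/2 = 5.5.
H has value 5 → rank 5.5.

5.5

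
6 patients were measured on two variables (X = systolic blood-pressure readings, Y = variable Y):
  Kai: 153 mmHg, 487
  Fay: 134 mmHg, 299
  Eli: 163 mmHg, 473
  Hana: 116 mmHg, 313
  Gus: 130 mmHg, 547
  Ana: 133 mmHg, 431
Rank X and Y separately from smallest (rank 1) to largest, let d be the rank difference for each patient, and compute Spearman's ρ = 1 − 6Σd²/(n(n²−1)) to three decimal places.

Ranks of variable 1: 5, 4, 6, 1, 2, 3
Ranks of variable 2: 5, 1, 4, 2, 6, 3
d = r₁ − r₂: 0, 3, 2, -1, -4, 0
d²: 0, 9, 4, 1, 16, 0; Σd² = 30
ρ = 1 − 6·30/(6·35) = 1 − 180/210 = 0.143

0.143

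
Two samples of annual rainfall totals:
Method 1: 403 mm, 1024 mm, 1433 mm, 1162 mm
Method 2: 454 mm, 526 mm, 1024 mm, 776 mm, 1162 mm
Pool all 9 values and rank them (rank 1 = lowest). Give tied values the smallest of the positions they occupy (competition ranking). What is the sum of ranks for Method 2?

Sorted (ascending): 403, 454, 526, 776, 1024, 1024, 1162, 1162, 1433
The 2 values of 1024 occupy positions 5–6 → each gets rank 5.
The 2 values of 1162 occupy positions 7–8 → each gets rank 7.
Method 2 values → pooled ranks: 454→2, 526→3, 1024→5, 776→4, 1162→7
Rank sum = 2 + 3 + 5 + 4 + 7 = 21

21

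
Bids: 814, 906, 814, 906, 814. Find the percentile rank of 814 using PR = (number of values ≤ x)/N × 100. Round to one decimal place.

60.0

N = 5.
Strictly below 814: 0. Equal to 814: 3.
PR = 3/5 × 100 = 60.0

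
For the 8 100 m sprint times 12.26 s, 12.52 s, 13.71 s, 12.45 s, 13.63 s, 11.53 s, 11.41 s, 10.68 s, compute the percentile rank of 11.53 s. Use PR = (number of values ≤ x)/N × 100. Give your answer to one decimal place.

N = 8.
Strictly below 11.53: 2. Equal to 11.53: 1.
PR = 3/8 × 100 = 37.5

37.5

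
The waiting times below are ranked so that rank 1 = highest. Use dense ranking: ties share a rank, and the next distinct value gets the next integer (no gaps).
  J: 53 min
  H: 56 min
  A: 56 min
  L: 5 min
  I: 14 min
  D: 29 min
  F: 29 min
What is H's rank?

1

Sorted (descending): 56, 56, 53, 29, 29, 14, 5
The 2 values of 56 share dense rank 1.
The 2 values of 29 share dense rank 3.
Remaining distinct values take the next consecutive integers.
H has value 56 min → rank 1.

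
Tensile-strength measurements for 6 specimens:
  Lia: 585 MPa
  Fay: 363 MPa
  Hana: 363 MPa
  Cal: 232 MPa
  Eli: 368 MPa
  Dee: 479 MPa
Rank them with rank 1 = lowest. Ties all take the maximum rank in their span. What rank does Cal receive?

1

Sorted (ascending): 232, 363, 363, 368, 479, 585
The 2 values of 363 occupy positions 2–3 → each gets rank 3.
Cal has value 232 MPa → rank 1.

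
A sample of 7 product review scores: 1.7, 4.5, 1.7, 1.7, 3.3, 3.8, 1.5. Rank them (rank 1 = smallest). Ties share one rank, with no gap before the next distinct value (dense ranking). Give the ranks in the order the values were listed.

2, 5, 2, 2, 3, 4, 1

Sorted (ascending): 1.5, 1.7, 1.7, 1.7, 3.3, 3.8, 4.5
The 3 values of 1.7 share dense rank 2.
Remaining distinct values take the next consecutive integers.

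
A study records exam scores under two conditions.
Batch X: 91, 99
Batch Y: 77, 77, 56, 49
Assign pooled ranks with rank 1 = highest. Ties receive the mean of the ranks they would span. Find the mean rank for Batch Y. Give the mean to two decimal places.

4.50

Sorted (descending): 99, 91, 77, 77, 56, 49
The 2 values of 77 occupy positions 3–4 → average rank (3+4)/2 = 3.5.
Batch Y values → pooled ranks: 77→3.5, 77→3.5, 56→5, 49→6
Mean rank = (3.5 + 3.5 + 5 + 6) / 4 = 4.50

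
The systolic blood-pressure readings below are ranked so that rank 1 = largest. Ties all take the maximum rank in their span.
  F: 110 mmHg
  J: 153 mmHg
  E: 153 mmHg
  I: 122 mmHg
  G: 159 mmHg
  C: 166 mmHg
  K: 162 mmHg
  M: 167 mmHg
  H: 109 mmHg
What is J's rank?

Sorted (descending): 167, 166, 162, 159, 153, 153, 122, 110, 109
The 2 values of 153 occupy positions 5–6 → each gets rank 6.
J has value 153 mmHg → rank 6.

6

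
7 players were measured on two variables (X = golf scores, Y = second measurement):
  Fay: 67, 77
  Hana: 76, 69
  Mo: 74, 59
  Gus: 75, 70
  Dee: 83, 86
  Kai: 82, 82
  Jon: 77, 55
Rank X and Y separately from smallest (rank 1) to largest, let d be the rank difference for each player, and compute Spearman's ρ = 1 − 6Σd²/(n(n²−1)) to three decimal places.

Ranks of variable 1: 1, 4, 2, 3, 7, 6, 5
Ranks of variable 2: 5, 3, 2, 4, 7, 6, 1
d = r₁ − r₂: -4, 1, 0, -1, 0, 0, 4
d²: 16, 1, 0, 1, 0, 0, 16; Σd² = 34
ρ = 1 − 6·34/(7·48) = 1 − 204/336 = 0.393

0.393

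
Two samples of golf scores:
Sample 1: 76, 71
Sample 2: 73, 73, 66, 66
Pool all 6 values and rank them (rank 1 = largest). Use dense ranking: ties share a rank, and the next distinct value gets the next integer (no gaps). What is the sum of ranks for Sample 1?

Sorted (descending): 76, 73, 73, 71, 66, 66
The 2 values of 73 share dense rank 2.
The 2 values of 66 share dense rank 4.
Remaining distinct values take the next consecutive integers.
Sample 1 values → pooled ranks: 76→1, 71→3
Rank sum = 1 + 3 = 4

4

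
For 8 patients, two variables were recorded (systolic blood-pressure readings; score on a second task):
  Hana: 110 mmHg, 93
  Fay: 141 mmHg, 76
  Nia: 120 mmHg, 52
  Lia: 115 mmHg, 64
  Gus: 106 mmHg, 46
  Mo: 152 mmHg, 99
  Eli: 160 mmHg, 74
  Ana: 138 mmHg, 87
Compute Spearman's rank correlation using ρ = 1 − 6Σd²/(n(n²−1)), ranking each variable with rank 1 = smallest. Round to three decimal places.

Ranks of variable 1: 2, 6, 4, 3, 1, 7, 8, 5
Ranks of variable 2: 7, 5, 2, 3, 1, 8, 4, 6
d = r₁ − r₂: -5, 1, 2, 0, 0, -1, 4, -1
d²: 25, 1, 4, 0, 0, 1, 16, 1; Σd² = 48
ρ = 1 − 6·48/(8·63) = 1 − 288/504 = 0.429

0.429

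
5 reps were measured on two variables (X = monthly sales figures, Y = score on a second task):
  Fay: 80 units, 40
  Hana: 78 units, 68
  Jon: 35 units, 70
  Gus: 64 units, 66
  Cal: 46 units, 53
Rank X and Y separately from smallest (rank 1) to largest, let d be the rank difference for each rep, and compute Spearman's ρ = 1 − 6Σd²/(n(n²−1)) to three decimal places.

-0.600

Ranks of variable 1: 5, 4, 1, 3, 2
Ranks of variable 2: 1, 4, 5, 3, 2
d = r₁ − r₂: 4, 0, -4, 0, 0
d²: 16, 0, 16, 0, 0; Σd² = 32
ρ = 1 − 6·32/(5·24) = 1 − 192/120 = -0.600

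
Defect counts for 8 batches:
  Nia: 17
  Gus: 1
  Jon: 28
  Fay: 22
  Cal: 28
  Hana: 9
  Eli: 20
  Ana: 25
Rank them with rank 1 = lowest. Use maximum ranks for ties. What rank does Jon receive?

8

Sorted (ascending): 1, 9, 17, 20, 22, 25, 28, 28
The 2 values of 28 occupy positions 7–8 → each gets rank 8.
Jon has value 28 → rank 8.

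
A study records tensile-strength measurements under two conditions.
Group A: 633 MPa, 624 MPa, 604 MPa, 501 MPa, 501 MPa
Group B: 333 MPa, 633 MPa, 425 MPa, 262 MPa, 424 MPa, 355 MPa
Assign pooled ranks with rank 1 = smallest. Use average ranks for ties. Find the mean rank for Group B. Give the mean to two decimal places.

Sorted (ascending): 262, 333, 355, 424, 425, 501, 501, 604, 624, 633, 633
The 2 values of 501 occupy positions 6–7 → average rank (6+7)/2 = 6.5.
The 2 values of 633 occupy positions 10–11 → average rank (10+11)/2 = 10.5.
Group B values → pooled ranks: 333→2, 633→10.5, 425→5, 262→1, 424→4, 355→3
Mean rank = (2 + 10.5 + 5 + 1 + 4 + 3) / 6 = 4.25

4.25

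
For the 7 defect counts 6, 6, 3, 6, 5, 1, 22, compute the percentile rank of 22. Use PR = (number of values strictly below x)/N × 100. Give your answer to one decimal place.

85.7

N = 7.
Strictly below 22: 6. Equal to 22: 1.
PR = 6/7 × 100 = 85.7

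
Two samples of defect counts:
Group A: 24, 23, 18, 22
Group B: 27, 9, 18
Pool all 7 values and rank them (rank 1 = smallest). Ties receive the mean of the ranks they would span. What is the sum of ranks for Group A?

17.5

Sorted (ascending): 9, 18, 18, 22, 23, 24, 27
The 2 values of 18 occupy positions 2–3 → average rank (2+3)/2 = 2.5.
Group A values → pooled ranks: 24→6, 23→5, 18→2.5, 22→4
Rank sum = 6 + 5 + 2.5 + 4 = 17.5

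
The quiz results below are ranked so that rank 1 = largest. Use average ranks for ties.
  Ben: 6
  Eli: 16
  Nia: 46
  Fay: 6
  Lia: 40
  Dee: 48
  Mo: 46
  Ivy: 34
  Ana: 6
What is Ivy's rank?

5

Sorted (descending): 48, 46, 46, 40, 34, 16, 6, 6, 6
The 2 values of 46 occupy positions 2–3 → average rank (2+3)/2 = 2.5.
The 3 values of 6 occupy positions 7–9 → average rank 8.
Ivy has value 34 → rank 5.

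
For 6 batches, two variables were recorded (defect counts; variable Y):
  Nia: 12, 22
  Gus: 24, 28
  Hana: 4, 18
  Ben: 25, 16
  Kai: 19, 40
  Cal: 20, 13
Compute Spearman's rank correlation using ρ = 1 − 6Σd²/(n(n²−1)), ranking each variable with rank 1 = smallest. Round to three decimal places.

Ranks of variable 1: 2, 5, 1, 6, 3, 4
Ranks of variable 2: 4, 5, 3, 2, 6, 1
d = r₁ − r₂: -2, 0, -2, 4, -3, 3
d²: 4, 0, 4, 16, 9, 9; Σd² = 42
ρ = 1 − 6·42/(6·35) = 1 − 252/210 = -0.200

-0.200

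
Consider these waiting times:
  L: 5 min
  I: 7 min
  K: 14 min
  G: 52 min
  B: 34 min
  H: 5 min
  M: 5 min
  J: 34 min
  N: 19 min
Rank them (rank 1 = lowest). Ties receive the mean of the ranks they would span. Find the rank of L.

2

Sorted (ascending): 5, 5, 5, 7, 14, 19, 34, 34, 52
The 3 values of 5 occupy positions 1–3 → average rank 2.
The 2 values of 34 occupy positions 7–8 → average rank (7+8)/2 = 7.5.
L has value 5 min → rank 2.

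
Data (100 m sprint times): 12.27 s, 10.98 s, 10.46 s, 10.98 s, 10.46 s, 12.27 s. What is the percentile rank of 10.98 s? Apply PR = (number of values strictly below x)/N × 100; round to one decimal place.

33.3

N = 6.
Strictly below 10.98: 2. Equal to 10.98: 2.
PR = 2/6 × 100 = 33.3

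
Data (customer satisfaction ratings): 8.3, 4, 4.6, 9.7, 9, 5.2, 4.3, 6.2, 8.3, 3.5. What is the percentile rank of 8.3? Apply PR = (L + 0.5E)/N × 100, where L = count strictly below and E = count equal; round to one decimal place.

N = 10.
Strictly below 8.3: 6. Equal to 8.3: 2.
PR = (6 + 0.5·2)/10 × 100 = 70.0

70.0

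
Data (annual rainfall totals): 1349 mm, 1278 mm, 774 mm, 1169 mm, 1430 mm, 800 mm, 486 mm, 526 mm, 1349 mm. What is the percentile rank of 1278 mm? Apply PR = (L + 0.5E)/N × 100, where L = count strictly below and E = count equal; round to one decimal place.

61.1

N = 9.
Strictly below 1278: 5. Equal to 1278: 1.
PR = (5 + 0.5·1)/9 × 100 = 61.1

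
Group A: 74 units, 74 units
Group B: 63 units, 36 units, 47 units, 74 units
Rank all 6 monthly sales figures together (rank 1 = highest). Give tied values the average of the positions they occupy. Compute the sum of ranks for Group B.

17

Sorted (descending): 74, 74, 74, 63, 47, 36
The 3 values of 74 occupy positions 1–3 → average rank 2.
Group B values → pooled ranks: 63→4, 36→6, 47→5, 74→2
Rank sum = 4 + 6 + 5 + 2 = 17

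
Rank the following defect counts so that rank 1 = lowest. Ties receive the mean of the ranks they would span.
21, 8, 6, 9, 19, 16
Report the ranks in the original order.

6, 2, 1, 3, 5, 4

Sorted (ascending): 6, 8, 9, 16, 19, 21
No ties — each value takes its position as its rank.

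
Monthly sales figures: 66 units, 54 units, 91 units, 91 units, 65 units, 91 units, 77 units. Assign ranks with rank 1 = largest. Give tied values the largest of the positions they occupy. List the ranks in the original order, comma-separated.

5, 7, 3, 3, 6, 3, 4

Sorted (descending): 91, 91, 91, 77, 66, 65, 54
The 3 values of 91 occupy positions 1–3 → each gets rank 3.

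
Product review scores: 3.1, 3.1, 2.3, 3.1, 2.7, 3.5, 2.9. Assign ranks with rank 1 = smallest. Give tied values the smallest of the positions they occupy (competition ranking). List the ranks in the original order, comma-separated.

Sorted (ascending): 2.3, 2.7, 2.9, 3.1, 3.1, 3.1, 3.5
The 3 values of 3.1 occupy positions 4–6 → each gets rank 4.

4, 4, 1, 4, 2, 7, 3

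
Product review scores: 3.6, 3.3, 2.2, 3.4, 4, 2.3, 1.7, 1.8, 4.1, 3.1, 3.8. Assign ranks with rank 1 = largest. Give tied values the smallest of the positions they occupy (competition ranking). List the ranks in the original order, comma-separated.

4, 6, 9, 5, 2, 8, 11, 10, 1, 7, 3

Sorted (descending): 4.1, 4, 3.8, 3.6, 3.4, 3.3, 3.1, 2.3, 2.2, 1.8, 1.7
No ties — each value takes its position as its rank.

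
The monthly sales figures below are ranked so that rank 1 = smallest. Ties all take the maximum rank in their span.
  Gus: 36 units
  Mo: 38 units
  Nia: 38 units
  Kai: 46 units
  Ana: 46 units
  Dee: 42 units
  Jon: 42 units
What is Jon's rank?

Sorted (ascending): 36, 38, 38, 42, 42, 46, 46
The 2 values of 38 occupy positions 2–3 → each gets rank 3.
The 2 values of 42 occupy positions 4–5 → each gets rank 5.
The 2 values of 46 occupy positions 6–7 → each gets rank 7.
Jon has value 42 units → rank 5.

5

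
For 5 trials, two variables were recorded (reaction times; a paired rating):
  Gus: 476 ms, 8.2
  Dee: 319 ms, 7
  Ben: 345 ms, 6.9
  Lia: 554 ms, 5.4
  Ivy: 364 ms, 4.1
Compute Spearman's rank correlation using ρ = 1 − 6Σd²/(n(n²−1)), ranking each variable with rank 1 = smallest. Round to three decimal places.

Ranks of variable 1: 4, 1, 2, 5, 3
Ranks of variable 2: 5, 4, 3, 2, 1
d = r₁ − r₂: -1, -3, -1, 3, 2
d²: 1, 9, 1, 9, 4; Σd² = 24
ρ = 1 − 6·24/(5·24) = 1 − 144/120 = -0.200

-0.200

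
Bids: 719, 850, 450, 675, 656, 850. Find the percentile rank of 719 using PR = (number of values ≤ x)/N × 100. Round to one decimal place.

N = 6.
Strictly below 719: 3. Equal to 719: 1.
PR = 4/6 × 100 = 66.7

66.7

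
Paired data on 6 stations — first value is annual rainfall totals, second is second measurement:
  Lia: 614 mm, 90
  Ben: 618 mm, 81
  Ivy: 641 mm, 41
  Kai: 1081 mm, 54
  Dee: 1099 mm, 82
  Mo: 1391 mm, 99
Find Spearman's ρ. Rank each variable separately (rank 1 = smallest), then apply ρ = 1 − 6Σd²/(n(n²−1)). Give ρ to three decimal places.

0.257

Ranks of variable 1: 1, 2, 3, 4, 5, 6
Ranks of variable 2: 5, 3, 1, 2, 4, 6
d = r₁ − r₂: -4, -1, 2, 2, 1, 0
d²: 16, 1, 4, 4, 1, 0; Σd² = 26
ρ = 1 − 6·26/(6·35) = 1 − 156/210 = 0.257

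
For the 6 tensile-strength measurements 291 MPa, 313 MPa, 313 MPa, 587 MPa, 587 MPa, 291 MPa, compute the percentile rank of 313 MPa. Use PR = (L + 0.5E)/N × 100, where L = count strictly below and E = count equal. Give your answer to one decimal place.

N = 6.
Strictly below 313: 2. Equal to 313: 2.
PR = (2 + 0.5·2)/6 × 100 = 50.0

50.0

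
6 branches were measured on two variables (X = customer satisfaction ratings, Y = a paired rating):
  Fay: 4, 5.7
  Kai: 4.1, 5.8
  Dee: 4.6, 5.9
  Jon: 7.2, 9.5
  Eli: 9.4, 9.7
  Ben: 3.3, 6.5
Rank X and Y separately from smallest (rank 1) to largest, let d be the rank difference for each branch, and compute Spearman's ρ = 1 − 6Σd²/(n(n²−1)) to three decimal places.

0.657

Ranks of variable 1: 2, 3, 4, 5, 6, 1
Ranks of variable 2: 1, 2, 3, 5, 6, 4
d = r₁ − r₂: 1, 1, 1, 0, 0, -3
d²: 1, 1, 1, 0, 0, 9; Σd² = 12
ρ = 1 − 6·12/(6·35) = 1 − 72/210 = 0.657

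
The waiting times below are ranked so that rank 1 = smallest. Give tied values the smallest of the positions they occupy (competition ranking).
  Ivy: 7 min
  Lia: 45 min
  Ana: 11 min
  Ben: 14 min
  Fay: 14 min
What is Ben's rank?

Sorted (ascending): 7, 11, 14, 14, 45
The 2 values of 14 occupy positions 3–4 → each gets rank 3.
Ben has value 14 min → rank 3.

3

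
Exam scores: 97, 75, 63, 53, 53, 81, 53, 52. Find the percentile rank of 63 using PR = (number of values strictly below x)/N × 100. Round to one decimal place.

50.0

N = 8.
Strictly below 63: 4. Equal to 63: 1.
PR = 4/8 × 100 = 50.0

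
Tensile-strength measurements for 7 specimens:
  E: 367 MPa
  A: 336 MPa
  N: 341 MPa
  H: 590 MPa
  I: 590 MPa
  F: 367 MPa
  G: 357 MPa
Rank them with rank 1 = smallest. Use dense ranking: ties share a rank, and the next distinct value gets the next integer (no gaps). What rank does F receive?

Sorted (ascending): 336, 341, 357, 367, 367, 590, 590
The 2 values of 367 share dense rank 4.
The 2 values of 590 share dense rank 5.
Remaining distinct values take the next consecutive integers.
F has value 367 MPa → rank 4.

4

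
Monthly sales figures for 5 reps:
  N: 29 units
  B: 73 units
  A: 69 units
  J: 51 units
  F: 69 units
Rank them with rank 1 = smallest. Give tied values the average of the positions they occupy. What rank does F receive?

3.5

Sorted (ascending): 29, 51, 69, 69, 73
The 2 values of 69 occupy positions 3–4 → average rank (3+4)/2 = 3.5.
F has value 69 units → rank 3.5.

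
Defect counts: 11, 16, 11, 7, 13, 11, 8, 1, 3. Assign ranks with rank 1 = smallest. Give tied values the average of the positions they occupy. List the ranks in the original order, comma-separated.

6, 9, 6, 3, 8, 6, 4, 1, 2

Sorted (ascending): 1, 3, 7, 8, 11, 11, 11, 13, 16
The 3 values of 11 occupy positions 5–7 → average rank 6.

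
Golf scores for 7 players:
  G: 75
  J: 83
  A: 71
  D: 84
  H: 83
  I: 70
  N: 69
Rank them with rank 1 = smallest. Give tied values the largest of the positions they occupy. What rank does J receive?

6

Sorted (ascending): 69, 70, 71, 75, 83, 83, 84
The 2 values of 83 occupy positions 5–6 → each gets rank 6.
J has value 83 → rank 6.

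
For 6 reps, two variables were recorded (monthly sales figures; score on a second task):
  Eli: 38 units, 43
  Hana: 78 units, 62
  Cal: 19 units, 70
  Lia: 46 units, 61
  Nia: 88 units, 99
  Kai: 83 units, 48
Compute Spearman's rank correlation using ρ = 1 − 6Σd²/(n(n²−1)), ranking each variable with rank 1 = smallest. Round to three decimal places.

0.257

Ranks of variable 1: 2, 4, 1, 3, 6, 5
Ranks of variable 2: 1, 4, 5, 3, 6, 2
d = r₁ − r₂: 1, 0, -4, 0, 0, 3
d²: 1, 0, 16, 0, 0, 9; Σd² = 26
ρ = 1 − 6·26/(6·35) = 1 − 156/210 = 0.257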